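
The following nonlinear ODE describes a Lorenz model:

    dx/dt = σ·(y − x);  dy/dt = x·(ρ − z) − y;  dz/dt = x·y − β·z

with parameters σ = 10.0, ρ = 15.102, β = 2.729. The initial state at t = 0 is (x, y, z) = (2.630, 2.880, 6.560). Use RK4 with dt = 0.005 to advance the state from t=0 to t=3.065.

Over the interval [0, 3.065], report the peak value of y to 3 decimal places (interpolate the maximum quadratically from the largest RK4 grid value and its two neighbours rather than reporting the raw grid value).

max y = 11.531

t=0.000: state=(2.630, 2.880, 6.560)
step 1 (dt=0.005): k1=(2.500, 19.585, -10.328), k2=(2.927, 19.658, -10.110), k3=(2.918, 19.665, -10.108), k4=(3.337, 19.745, -9.888); state += dt/6·(k1+2k2+2k3+k4)
t=0.005: state=(2.645, 2.978, 6.509)
t=0.010: state=(2.663, 3.078, 6.461)
t=0.015: state=(2.686, 3.178, 6.415)
continuing one RK4 step at a time; state shown every 20 steps (Δt=0.1):
t=0.100: state=(3.584, 5.154, 6.068)
t=0.200: state=(5.715, 8.374, 7.396)
t=0.300: state=(8.591, 11.324, 12.056)
t=0.400: state=(10.093, 9.846, 18.485)
t=0.500: state=(8.052, 4.758, 19.981)
t=0.600: state=(4.819, 2.102, 16.976)
t=0.700: state=(2.930, 1.823, 13.522)
t=0.800: state=(2.411, 2.387, 10.757)
t=0.900: state=(2.762, 3.464, 8.834)
t=1.000: state=(3.817, 5.241, 7.970)
t=1.100: state=(5.628, 7.799, 8.786)
t=1.200: state=(7.928, 10.111, 12.181)
t=1.300: state=(9.274, 9.427, 17.050)
t=1.400: state=(8.069, 5.778, 18.893)
t=1.500: state=(5.569, 3.252, 16.948)
t=1.600: state=(3.842, 2.743, 14.050)
t=1.700: state=(3.299, 3.253, 11.589)
t=1.800: state=(3.655, 4.385, 9.960)
t=1.900: state=(4.730, 6.137, 9.507)
t=2.000: state=(6.395, 8.232, 10.786)
t=2.100: state=(8.075, 9.359, 13.980)
t=2.200: state=(8.498, 7.939, 17.172)
t=2.300: state=(7.143, 5.263, 17.603)
t=2.400: state=(5.315, 3.754, 15.758)
t=2.500: state=(4.222, 3.611, 13.461)
t=2.600: state=(4.049, 4.281, 11.635)
t=2.700: state=(4.626, 5.523, 10.699)
t=2.800: state=(5.779, 7.137, 11.043)
t=2.900: state=(7.161, 8.430, 12.912)
t=3.000: state=(7.989, 8.226, 15.530)
t=3.065: state=(7.843, 7.171, 16.671)
largest grid value and its neighbours: y(0.320)=11.51708, y(0.325)=11.53014, y(0.330)=11.52807
parabola through these three points peaks at t≈0.327 with y≈11.53114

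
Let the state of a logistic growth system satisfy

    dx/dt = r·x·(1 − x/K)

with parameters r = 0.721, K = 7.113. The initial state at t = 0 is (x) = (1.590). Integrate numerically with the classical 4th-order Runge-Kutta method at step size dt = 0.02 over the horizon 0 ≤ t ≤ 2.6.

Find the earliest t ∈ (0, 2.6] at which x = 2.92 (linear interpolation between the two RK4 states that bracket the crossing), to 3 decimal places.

t = 1.225

t=0.000: state=(1.590)
step 1 (dt=0.02): k1=(0.890), k2=(0.894), k3=(0.894), k4=(0.897); state += dt/6·(k1+2k2+2k3+k4)
t=0.020: state=(1.608)
t=0.040: state=(1.626)
t=0.060: state=(1.644)
continuing one RK4 step at a time; state shown every 5 steps (Δt=0.1):
t=0.100: state=(1.681)
t=0.200: state=(1.775)
t=0.300: state=(1.873)
t=0.400: state=(1.974)
t=0.500: state=(2.078)
t=0.600: state=(2.186)
t=0.700: state=(2.297)
t=0.800: state=(2.410)
t=0.900: state=(2.526)
t=1.000: state=(2.645)
t=1.100: state=(2.766)
t=1.200: state=(2.889)
t=1.220: state=(2.914)
next step: t=1.240: state=(2.938) — x has crossed 2.92
linear interpolation between t=1.220 (2.91357) and t=1.240 (2.93841) → t≈1.225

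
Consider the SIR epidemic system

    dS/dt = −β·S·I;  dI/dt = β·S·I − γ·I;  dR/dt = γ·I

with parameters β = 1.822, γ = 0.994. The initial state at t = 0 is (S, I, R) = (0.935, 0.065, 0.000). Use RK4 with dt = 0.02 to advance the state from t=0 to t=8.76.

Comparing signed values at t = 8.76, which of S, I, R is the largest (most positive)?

largest component: R

t=0.000: state=(0.935, 0.065, 0.000)
step 1 (dt=0.02): k1=(-0.111, 0.046, 0.065), k2=(-0.111, 0.046, 0.065), k3=(-0.111, 0.046, 0.065), k4=(-0.112, 0.047, 0.066); state += dt/6·(k1+2k2+2k3+k4)
t=0.020: state=(0.933, 0.066, 0.001)
t=0.040: state=(0.931, 0.067, 0.003)
t=0.060: state=(0.928, 0.068, 0.004)
continuing one RK4 step at a time; state shown every 25 steps (Δt=0.5):
t=0.500: state=(0.871, 0.090, 0.038)
t=1.000: state=(0.793, 0.117, 0.090)
t=1.500: state=(0.705, 0.141, 0.154)
t=2.000: state=(0.615, 0.156, 0.229)
t=2.500: state=(0.532, 0.160, 0.308)
t=3.000: state=(0.461, 0.153, 0.386)
t=3.500: state=(0.403, 0.138, 0.459)
t=4.000: state=(0.359, 0.119, 0.523)
t=4.500: state=(0.325, 0.098, 0.577)
t=5.000: state=(0.300, 0.080, 0.621)
t=5.500: state=(0.281, 0.063, 0.656)
t=6.000: state=(0.267, 0.049, 0.684)
t=6.500: state=(0.257, 0.038, 0.705)
t=7.000: state=(0.249, 0.029, 0.722)
t=7.500: state=(0.243, 0.022, 0.735)
t=8.000: state=(0.239, 0.017, 0.744)
t=8.500: state=(0.236, 0.013, 0.752)
t=8.760: state=(0.234, 0.011, 0.755)
compare at T: S=0.234, I=0.011, R=0.755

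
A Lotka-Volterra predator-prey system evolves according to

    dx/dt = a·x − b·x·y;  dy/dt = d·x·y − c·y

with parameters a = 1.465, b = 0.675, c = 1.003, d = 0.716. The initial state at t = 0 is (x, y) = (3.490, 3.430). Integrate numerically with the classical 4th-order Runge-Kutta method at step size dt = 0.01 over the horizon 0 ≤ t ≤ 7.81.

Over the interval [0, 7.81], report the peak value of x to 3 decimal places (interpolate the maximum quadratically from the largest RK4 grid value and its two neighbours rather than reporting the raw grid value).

t=0.000: state=(3.490, 3.430)
step 1 (dt=0.01): k1=(-2.967, 5.131), k2=(-3.015, 5.132), k3=(-3.015, 5.132), k4=(-3.062, 5.132); state += dt/6·(k1+2k2+2k3+k4)
t=0.010: state=(3.460, 3.481)
t=0.020: state=(3.429, 3.533)
t=0.030: state=(3.397, 3.584)
continuing one RK4 step at a time; state shown every 50 steps (Δt=0.5):
t=0.500: state=(1.592, 5.166)
t=1.000: state=(0.620, 4.493)
t=1.500: state=(0.353, 3.205)
t=2.000: state=(0.299, 2.174)
t=2.500: state=(0.339, 1.472)
t=3.000: state=(0.465, 1.027)
t=3.500: state=(0.719, 0.765)
t=4.000: state=(1.183, 0.646)
t=4.500: state=(1.978, 0.681)
t=5.000: state=(3.129, 1.021)
t=5.500: state=(3.892, 2.260)
t=6.000: state=(2.536, 4.608)
t=6.500: state=(0.960, 5.024)
t=7.000: state=(0.442, 3.835)
t=7.500: state=(0.311, 2.642)
t=7.810: state=(0.300, 2.070)
largest grid value and its neighbours: x(5.470)=3.89454, x(5.480)=3.89478, x(5.490)=3.89399
parabola through these three points peaks at t≈5.477 with x≈3.89482

max x = 3.895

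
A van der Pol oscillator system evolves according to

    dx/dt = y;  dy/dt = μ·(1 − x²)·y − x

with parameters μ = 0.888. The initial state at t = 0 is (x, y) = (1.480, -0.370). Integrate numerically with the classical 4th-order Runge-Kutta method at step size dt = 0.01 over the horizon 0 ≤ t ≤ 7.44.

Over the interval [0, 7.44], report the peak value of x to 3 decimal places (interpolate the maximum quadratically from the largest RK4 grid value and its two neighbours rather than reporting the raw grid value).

t=0.000: state=(1.480, -0.370)
step 1 (dt=0.01): k1=(-0.370, -1.089), k2=(-0.375, -1.083), k3=(-0.375, -1.083), k4=(-0.381, -1.077); state += dt/6·(k1+2k2+2k3+k4)
t=0.010: state=(1.476, -0.381)
t=0.020: state=(1.472, -0.392)
t=0.030: state=(1.468, -0.402)
continuing one RK4 step at a time; state shown every 25 steps (Δt=0.25):
t=0.250: state=(1.356, -0.614)
t=0.500: state=(1.175, -0.835)
t=0.750: state=(0.937, -1.075)
t=1.000: state=(0.633, -1.374)
t=1.250: state=(0.242, -1.761)
t=1.500: state=(-0.252, -2.193)
t=1.750: state=(-0.837, -2.408)
t=2.000: state=(-1.401, -1.986)
t=2.250: state=(-1.785, -1.054)
t=2.500: state=(-1.941, -0.243)
t=2.750: state=(-1.936, 0.232)
t=3.000: state=(-1.842, 0.492)
t=3.250: state=(-1.697, 0.661)
t=3.500: state=(-1.514, 0.806)
t=3.750: state=(-1.293, 0.966)
t=4.000: state=(-1.027, 1.174)
t=4.250: state=(-0.699, 1.463)
t=4.500: state=(-0.286, 1.861)
t=4.750: state=(0.237, 2.323)
t=5.000: state=(0.858, 2.556)
t=5.250: state=(1.453, 2.071)
t=5.500: state=(1.846, 1.048)
t=5.750: state=(1.995, 0.208)
t=6.000: state=(1.982, -0.258)
t=6.250: state=(1.884, -0.504)
t=6.500: state=(1.738, -0.661)
t=6.750: state=(1.556, -0.796)
t=7.000: state=(1.338, -0.947)
t=7.250: state=(1.079, -1.142)
t=7.440: state=(0.844, -1.340)
largest grid value and its neighbours: x(5.830)=2.00412, x(5.840)=2.00425, x(5.850)=2.00419
parabola through these three points peaks at t≈5.842 with x≈2.00426

max x = 2.004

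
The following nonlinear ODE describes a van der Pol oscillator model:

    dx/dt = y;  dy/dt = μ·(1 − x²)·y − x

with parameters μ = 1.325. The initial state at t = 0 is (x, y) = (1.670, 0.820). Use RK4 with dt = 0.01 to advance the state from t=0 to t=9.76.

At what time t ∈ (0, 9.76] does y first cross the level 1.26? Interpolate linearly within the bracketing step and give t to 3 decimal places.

t = 5.323

t=0.000: state=(1.670, 0.820)
step 1 (dt=0.01): k1=(0.820, -3.614), k2=(0.802, -3.589), k3=(0.802, -3.589), k4=(0.784, -3.564); state += dt/6·(k1+2k2+2k3+k4)
t=0.010: state=(1.678, 0.784)
t=0.020: state=(1.686, 0.749)
t=0.030: state=(1.693, 0.714)
continuing one RK4 step at a time; state shown every 50 steps (Δt=0.5):
t=0.500: state=(1.752, -0.266)
t=1.000: state=(1.527, -0.589)
t=1.500: state=(1.167, -0.875)
t=2.000: state=(0.603, -1.472)
t=2.500: state=(-0.439, -2.787)
t=3.000: state=(-1.755, -1.606)
t=3.500: state=(-1.998, 0.182)
t=4.000: state=(-1.812, 0.491)
t=4.500: state=(-1.527, 0.652)
t=5.000: state=(-1.142, 0.920)
t=5.320: state=(-0.799, 1.256)
next step: t=5.330: state=(-0.786, 1.270) — y has crossed 1.26
linear interpolation between t=5.320 (1.25571) and t=5.330 (1.26985) → t≈5.323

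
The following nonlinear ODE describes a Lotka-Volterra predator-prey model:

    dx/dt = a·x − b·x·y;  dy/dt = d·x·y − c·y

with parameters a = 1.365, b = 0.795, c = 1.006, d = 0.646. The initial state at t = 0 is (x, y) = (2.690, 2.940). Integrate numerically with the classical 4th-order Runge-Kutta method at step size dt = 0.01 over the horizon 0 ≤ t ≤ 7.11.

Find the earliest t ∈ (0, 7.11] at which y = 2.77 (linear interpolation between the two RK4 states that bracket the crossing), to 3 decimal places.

t=0.000: state=(2.690, 2.940)
step 1 (dt=0.01): k1=(-2.615, 2.151), k2=(-2.626, 2.134), k3=(-2.625, 2.134), k4=(-2.635, 2.117); state += dt/6·(k1+2k2+2k3+k4)
t=0.010: state=(2.664, 2.961)
t=0.020: state=(2.637, 2.982)
t=0.030: state=(2.611, 3.003)
continuing one RK4 step at a time; state shown every 25 steps (Δt=0.25):
t=0.250: state=(2.017, 3.343)
t=0.500: state=(1.440, 3.429)
t=0.750: state=(1.039, 3.250)
t=1.000: state=(0.790, 2.925)
t=1.100: state=(0.722, 2.777)
next step: t=1.110: state=(0.716, 2.762) — y has crossed 2.77
linear interpolation between t=1.100 (2.77714) and t=1.110 (2.76214) → t≈1.105

t = 1.105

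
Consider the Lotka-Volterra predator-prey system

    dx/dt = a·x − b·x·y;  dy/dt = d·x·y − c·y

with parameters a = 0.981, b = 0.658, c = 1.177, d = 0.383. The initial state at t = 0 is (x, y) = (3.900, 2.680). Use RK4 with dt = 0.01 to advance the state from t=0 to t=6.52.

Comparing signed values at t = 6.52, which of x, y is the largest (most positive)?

t=0.000: state=(3.900, 2.680)
step 1 (dt=0.01): k1=(-3.052, 0.849), k2=(-3.050, 0.834), k3=(-3.050, 0.834), k4=(-3.049, 0.820); state += dt/6·(k1+2k2+2k3+k4)
t=0.010: state=(3.869, 2.688)
t=0.020: state=(3.839, 2.696)
t=0.030: state=(3.809, 2.704)
continuing one RK4 step at a time; state shown every 25 steps (Δt=0.25):
t=0.250: state=(3.168, 2.799)
t=0.500: state=(2.561, 2.740)
t=0.750: state=(2.115, 2.551)
t=1.000: state=(1.814, 2.292)
t=1.250: state=(1.627, 2.012)
t=1.500: state=(1.527, 1.742)
t=1.750: state=(1.496, 1.499)
t=2.000: state=(1.520, 1.290)
t=2.250: state=(1.595, 1.116)
t=2.500: state=(1.717, 0.974)
t=2.750: state=(1.888, 0.862)
t=3.000: state=(2.109, 0.777)
t=3.250: state=(2.384, 0.718)
t=3.500: state=(2.716, 0.682)
t=3.750: state=(3.106, 0.672)
t=4.000: state=(3.551, 0.688)
t=4.250: state=(4.038, 0.737)
t=4.500: state=(4.541, 0.828)
t=4.750: state=(5.007, 0.975)
t=5.000: state=(5.359, 1.195)
t=5.250: state=(5.494, 1.500)
t=5.500: state=(5.321, 1.881)
t=5.750: state=(4.826, 2.283)
t=6.000: state=(4.117, 2.613)
t=6.250: state=(3.366, 2.784)
t=6.500: state=(2.717, 2.773)
t=6.520: state=(2.672, 2.765)
compare at T: x=2.672, y=2.765

largest component: y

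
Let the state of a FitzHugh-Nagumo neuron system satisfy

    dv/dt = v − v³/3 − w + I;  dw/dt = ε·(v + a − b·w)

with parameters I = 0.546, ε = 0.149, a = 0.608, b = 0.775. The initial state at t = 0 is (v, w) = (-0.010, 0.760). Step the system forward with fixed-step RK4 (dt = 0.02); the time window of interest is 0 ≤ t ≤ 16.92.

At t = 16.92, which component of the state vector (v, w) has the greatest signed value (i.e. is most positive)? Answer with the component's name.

largest component: v

t=0.000: state=(-0.010, 0.760)
step 1 (dt=0.02): k1=(-0.224, 0.001), k2=(-0.226, 0.001), k3=(-0.226, 0.001), k4=(-0.229, 0.001); state += dt/6·(k1+2k2+2k3+k4)
t=0.020: state=(-0.015, 0.760)
t=0.040: state=(-0.019, 0.760)
t=0.060: state=(-0.024, 0.760)
continuing one RK4 step at a time; state shown every 50 steps (Δt=1):
t=1.000: state=(-0.382, 0.738)
t=2.000: state=(-1.098, 0.641)
t=3.000: state=(-1.577, 0.461)
t=4.000: state=(-1.609, 0.269)
t=5.000: state=(-1.525, 0.104)
t=6.000: state=(-1.420, -0.029)
t=7.000: state=(-1.308, -0.132)
t=8.000: state=(-1.188, -0.207)
t=9.000: state=(-1.057, -0.257)
t=10.000: state=(-0.904, -0.282)
t=11.000: state=(-0.705, -0.279)
t=12.000: state=(-0.395, -0.242)
t=13.000: state=(0.233, -0.147)
t=14.000: state=(1.366, 0.067)
t=15.000: state=(1.795, 0.380)
t=16.000: state=(1.726, 0.674)
t=16.920: state=(1.609, 0.902)
compare at T: v=1.609, w=0.902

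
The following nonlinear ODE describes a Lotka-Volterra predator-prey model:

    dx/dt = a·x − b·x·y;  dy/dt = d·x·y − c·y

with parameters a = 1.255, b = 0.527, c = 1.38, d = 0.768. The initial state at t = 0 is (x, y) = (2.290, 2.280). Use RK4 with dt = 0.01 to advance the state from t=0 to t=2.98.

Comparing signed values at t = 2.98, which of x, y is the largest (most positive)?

largest component: y

t=0.000: state=(2.290, 2.280)
step 1 (dt=0.01): k1=(0.122, 0.863), k2=(0.117, 0.866), k3=(0.117, 0.866), k4=(0.112, 0.869); state += dt/6·(k1+2k2+2k3+k4)
t=0.010: state=(2.291, 2.289)
t=0.020: state=(2.292, 2.297)
t=0.030: state=(2.293, 2.306)
continuing one RK4 step at a time; state shown every 10 steps (Δt=0.1):
t=0.100: state=(2.297, 2.369)
t=0.200: state=(2.293, 2.461)
t=0.300: state=(2.278, 2.556)
t=0.400: state=(2.251, 2.649)
t=0.500: state=(2.214, 2.740)
t=0.600: state=(2.168, 2.824)
t=0.700: state=(2.114, 2.900)
t=0.800: state=(2.053, 2.964)
t=0.900: state=(1.988, 3.016)
t=1.000: state=(1.921, 3.053)
t=1.100: state=(1.853, 3.074)
t=1.200: state=(1.786, 3.079)
t=1.300: state=(1.722, 3.069)
t=1.400: state=(1.662, 3.044)
t=1.500: state=(1.606, 3.006)
t=1.600: state=(1.556, 2.957)
t=1.700: state=(1.512, 2.898)
t=1.800: state=(1.474, 2.831)
t=1.900: state=(1.442, 2.758)
t=2.000: state=(1.417, 2.681)
t=2.100: state=(1.397, 2.602)
t=2.200: state=(1.384, 2.522)
t=2.300: state=(1.377, 2.442)
t=2.400: state=(1.375, 2.365)
t=2.500: state=(1.379, 2.290)
t=2.600: state=(1.389, 2.218)
t=2.700: state=(1.403, 2.151)
t=2.800: state=(1.423, 2.088)
t=2.900: state=(1.447, 2.031)
t=2.980: state=(1.470, 1.989)
compare at T: x=1.470, y=1.989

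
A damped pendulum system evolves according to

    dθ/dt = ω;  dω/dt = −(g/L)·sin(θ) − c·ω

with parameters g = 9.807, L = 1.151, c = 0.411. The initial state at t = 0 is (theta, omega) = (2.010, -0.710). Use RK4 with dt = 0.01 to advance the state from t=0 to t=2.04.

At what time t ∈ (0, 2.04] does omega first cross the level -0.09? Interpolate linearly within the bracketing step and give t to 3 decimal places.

t=0.000: state=(2.010, -0.710)
step 1 (dt=0.01): k1=(-0.710, -7.420), k2=(-0.747, -7.418), k3=(-0.747, -7.418), k4=(-0.784, -7.416); state += dt/6·(k1+2k2+2k3+k4)
t=0.010: state=(2.003, -0.784)
t=0.020: state=(1.994, -0.858)
t=0.030: state=(1.985, -0.932)
continuing one RK4 step at a time; state shown every 10 steps (Δt=0.1):
t=0.100: state=(1.902, -1.453)
t=0.200: state=(1.719, -2.203)
t=0.300: state=(1.461, -2.946)
t=0.400: state=(1.132, -3.629)
t=0.500: state=(0.741, -4.152)
t=0.600: state=(0.311, -4.401)
t=0.700: state=(-0.127, -4.298)
t=0.800: state=(-0.537, -3.850)
t=0.900: state=(-0.889, -3.147)
t=1.000: state=(-1.162, -2.306)
t=1.100: state=(-1.349, -1.418)
t=1.200: state=(-1.446, -0.538)
t=1.250: state=(-1.462, -0.108)
next step: t=1.260: state=(-1.463, -0.023) — omega has crossed -0.09
linear interpolation between t=1.250 (-0.10844) and t=1.260 (-0.02346) → t≈1.252

t = 1.252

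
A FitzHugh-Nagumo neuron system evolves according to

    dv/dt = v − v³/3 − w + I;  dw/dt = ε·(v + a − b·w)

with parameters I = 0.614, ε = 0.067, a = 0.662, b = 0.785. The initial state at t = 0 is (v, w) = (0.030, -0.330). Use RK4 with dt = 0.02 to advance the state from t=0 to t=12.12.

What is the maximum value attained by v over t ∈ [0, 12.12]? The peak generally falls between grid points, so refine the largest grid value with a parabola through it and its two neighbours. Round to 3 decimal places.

max v = 1.983

t=0.000: state=(0.030, -0.330)
step 1 (dt=0.02): k1=(0.974, 0.064), k2=(0.983, 0.064), k3=(0.983, 0.064), k4=(0.992, 0.065); state += dt/6·(k1+2k2+2k3+k4)
t=0.020: state=(0.050, -0.329)
t=0.040: state=(0.070, -0.327)
t=0.060: state=(0.090, -0.326)
continuing one RK4 step at a time; state shown every 25 steps (Δt=0.5):
t=0.500: state=(0.639, -0.289)
t=1.000: state=(1.385, -0.226)
t=1.500: state=(1.846, -0.144)
t=2.000: state=(1.973, -0.054)
t=2.500: state=(1.980, 0.034)
t=3.000: state=(1.958, 0.121)
t=3.500: state=(1.931, 0.204)
t=4.000: state=(1.901, 0.284)
t=4.500: state=(1.871, 0.360)
t=5.000: state=(1.841, 0.434)
t=5.500: state=(1.811, 0.505)
t=6.000: state=(1.781, 0.574)
t=6.500: state=(1.750, 0.639)
t=7.000: state=(1.719, 0.702)
t=7.500: state=(1.688, 0.762)
t=8.000: state=(1.656, 0.819)
t=8.500: state=(1.624, 0.874)
t=9.000: state=(1.592, 0.926)
t=9.500: state=(1.559, 0.976)
t=10.000: state=(1.526, 1.024)
t=10.500: state=(1.491, 1.069)
t=11.000: state=(1.456, 1.112)
t=11.500: state=(1.420, 1.152)
t=12.000: state=(1.383, 1.191)
t=12.120: state=(1.374, 1.200)
largest grid value and its neighbours: v(2.280)=1.98291, v(2.300)=1.98292, v(2.320)=1.98286
parabola through these three points peaks at t≈2.293 with v≈1.98292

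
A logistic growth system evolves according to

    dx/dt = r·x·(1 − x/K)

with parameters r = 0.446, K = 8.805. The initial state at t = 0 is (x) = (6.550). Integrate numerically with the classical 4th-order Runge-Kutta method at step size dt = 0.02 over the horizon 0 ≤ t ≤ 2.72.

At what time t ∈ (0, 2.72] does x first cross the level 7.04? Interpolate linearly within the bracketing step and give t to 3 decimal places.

t = 0.711

t=0.000: state=(6.550)
step 1 (dt=0.02): k1=(0.748), k2=(0.747), k3=(0.747), k4=(0.745); state += dt/6·(k1+2k2+2k3+k4)
t=0.020: state=(6.565)
t=0.040: state=(6.580)
t=0.060: state=(6.595)
continuing one RK4 step at a time; state shown every 5 steps (Δt=0.1):
t=0.100: state=(6.624)
t=0.200: state=(6.696)
t=0.300: state=(6.767)
t=0.400: state=(6.836)
t=0.500: state=(6.903)
t=0.600: state=(6.969)
t=0.700: state=(7.033)
next step: t=0.720: state=(7.046) — x has crossed 7.04
linear interpolation between t=0.700 (7.03301) and t=0.720 (7.04561) → t≈0.711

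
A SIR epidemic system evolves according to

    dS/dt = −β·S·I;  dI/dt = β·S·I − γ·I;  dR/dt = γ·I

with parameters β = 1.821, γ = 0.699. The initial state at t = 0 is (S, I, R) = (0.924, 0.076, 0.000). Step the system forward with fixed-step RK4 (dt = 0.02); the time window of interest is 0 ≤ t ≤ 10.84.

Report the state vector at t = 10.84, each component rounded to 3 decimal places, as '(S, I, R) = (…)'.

t=0.000: state=(0.924, 0.076, 0.000)
step 1 (dt=0.02): k1=(-0.128, 0.075, 0.053), k2=(-0.129, 0.075, 0.054), k3=(-0.129, 0.075, 0.054), k4=(-0.130, 0.076, 0.054); state += dt/6·(k1+2k2+2k3+k4)
t=0.020: state=(0.921, 0.078, 0.001)
t=0.040: state=(0.919, 0.079, 0.002)
t=0.060: state=(0.916, 0.081, 0.003)
continuing one RK4 step at a time; state shown every 25 steps (Δt=0.5):
t=0.500: state=(0.846, 0.120, 0.034)
t=1.000: state=(0.740, 0.175, 0.085)
t=1.500: state=(0.615, 0.229, 0.156)
t=2.000: state=(0.490, 0.266, 0.243)
t=2.500: state=(0.382, 0.279, 0.339)
t=3.000: state=(0.297, 0.267, 0.435)
t=3.500: state=(0.236, 0.240, 0.524)
t=4.000: state=(0.192, 0.205, 0.602)
t=4.500: state=(0.162, 0.170, 0.668)
t=5.000: state=(0.141, 0.138, 0.721)
t=5.500: state=(0.126, 0.109, 0.764)
t=6.000: state=(0.115, 0.086, 0.798)
t=6.500: state=(0.108, 0.067, 0.825)
t=7.000: state=(0.102, 0.052, 0.846)
t=7.500: state=(0.098, 0.040, 0.862)
t=8.000: state=(0.095, 0.031, 0.874)
t=8.500: state=(0.092, 0.024, 0.884)
t=9.000: state=(0.091, 0.018, 0.891)
t=9.500: state=(0.089, 0.014, 0.897)
t=10.000: state=(0.088, 0.011, 0.901)
t=10.500: state=(0.088, 0.008, 0.904)
t=10.840: state=(0.087, 0.007, 0.906)

(S, I, R) = (0.087, 0.007, 0.906)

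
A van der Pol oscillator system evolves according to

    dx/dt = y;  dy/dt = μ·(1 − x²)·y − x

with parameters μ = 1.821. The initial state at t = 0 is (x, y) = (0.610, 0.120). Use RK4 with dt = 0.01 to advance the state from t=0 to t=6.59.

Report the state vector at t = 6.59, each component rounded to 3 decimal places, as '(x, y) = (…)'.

t=0.000: state=(0.610, 0.120)
step 1 (dt=0.01): k1=(0.120, -0.473), k2=(0.118, -0.476), k3=(0.118, -0.476), k4=(0.115, -0.480); state += dt/6·(k1+2k2+2k3+k4)
t=0.010: state=(0.611, 0.115)
t=0.020: state=(0.612, 0.110)
t=0.030: state=(0.613, 0.106)
continuing one RK4 step at a time; state shown every 25 steps (Δt=0.25):
t=0.250: state=(0.623, -0.020)
t=0.500: state=(0.596, -0.204)
t=0.750: state=(0.517, -0.444)
t=1.000: state=(0.367, -0.776)
t=1.250: state=(0.115, -1.267)
t=1.500: state=(-0.285, -1.964)
t=1.750: state=(-0.856, -2.498)
t=2.000: state=(-1.430, -1.859)
t=2.250: state=(-1.734, -0.621)
t=2.500: state=(-1.793, 0.049)
t=2.750: state=(-1.744, 0.303)
t=3.000: state=(-1.653, 0.415)
t=3.250: state=(-1.539, 0.494)
t=3.500: state=(-1.405, 0.578)
t=3.750: state=(-1.247, 0.691)
t=4.000: state=(-1.055, 0.865)
t=4.250: state=(-0.805, 1.158)
t=4.500: state=(-0.456, 1.696)
t=4.750: state=(0.079, 2.664)
t=5.000: state=(0.882, 3.594)
t=5.250: state=(1.672, 2.286)
t=5.500: state=(1.988, 0.461)
t=5.750: state=(2.009, -0.156)
t=6.000: state=(1.946, -0.317)
t=6.250: state=(1.859, -0.376)
t=6.500: state=(1.759, -0.417)
t=6.590: state=(1.721, -0.433)

(x, y) = (1.721, -0.433)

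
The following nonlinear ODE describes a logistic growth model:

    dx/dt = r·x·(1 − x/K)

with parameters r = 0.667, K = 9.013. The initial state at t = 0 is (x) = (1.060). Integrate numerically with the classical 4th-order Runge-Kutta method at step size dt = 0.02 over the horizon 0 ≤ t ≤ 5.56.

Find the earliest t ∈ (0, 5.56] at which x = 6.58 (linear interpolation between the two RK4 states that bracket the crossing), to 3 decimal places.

t = 4.513

t=0.000: state=(1.060)
step 1 (dt=0.02): k1=(0.624), k2=(0.627), k3=(0.627), k4=(0.630); state += dt/6·(k1+2k2+2k3+k4)
t=0.020: state=(1.073)
t=0.040: state=(1.085)
t=0.060: state=(1.098)
continuing one RK4 step at a time; state shown every 10 steps (Δt=0.2):
t=0.200: state=(1.191)
t=0.400: state=(1.336)
t=0.600: state=(1.495)
t=0.800: state=(1.669)
t=1.000: state=(1.858)
t=1.200: state=(2.063)
t=1.400: state=(2.282)
t=1.600: state=(2.517)
t=1.800: state=(2.766)
t=2.000: state=(3.028)
t=2.200: state=(3.302)
t=2.400: state=(3.586)
t=2.600: state=(3.877)
t=2.800: state=(4.174)
t=3.000: state=(4.474)
t=3.200: state=(4.775)
t=3.400: state=(5.072)
t=3.600: state=(5.365)
t=3.800: state=(5.651)
t=4.000: state=(5.927)
t=4.200: state=(6.192)
t=4.400: state=(6.444)
t=4.500: state=(6.565)
next step: t=4.520: state=(6.588) — x has crossed 6.58
linear interpolation between t=4.500 (6.56453) and t=4.520 (6.58825) → t≈4.513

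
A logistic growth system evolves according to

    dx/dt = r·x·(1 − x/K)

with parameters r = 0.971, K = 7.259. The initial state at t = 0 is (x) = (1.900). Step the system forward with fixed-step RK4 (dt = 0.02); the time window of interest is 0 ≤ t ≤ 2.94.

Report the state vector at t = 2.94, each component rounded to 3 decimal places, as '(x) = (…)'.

(x) = (6.245)

t=0.000: state=(1.900)
step 1 (dt=0.02): k1=(1.362), k2=(1.368), k3=(1.368), k4=(1.375); state += dt/6·(k1+2k2+2k3+k4)
t=0.020: state=(1.927)
t=0.040: state=(1.955)
t=0.060: state=(1.983)
continuing one RK4 step at a time; state shown every 5 steps (Δt=0.1):
t=0.100: state=(2.039)
t=0.200: state=(2.185)
t=0.300: state=(2.336)
t=0.400: state=(2.492)
t=0.500: state=(2.653)
t=0.600: state=(2.819)
t=0.700: state=(2.988)
t=0.800: state=(3.160)
t=0.900: state=(3.334)
t=1.000: state=(3.510)
t=1.100: state=(3.686)
t=1.200: state=(3.862)
t=1.300: state=(4.037)
t=1.400: state=(4.210)
t=1.500: state=(4.380)
t=1.600: state=(4.547)
t=1.700: state=(4.710)
t=1.800: state=(4.868)
t=1.900: state=(5.021)
t=2.000: state=(5.168)
t=2.100: state=(5.310)
t=2.200: state=(5.445)
t=2.300: state=(5.574)
t=2.400: state=(5.696)
t=2.500: state=(5.812)
t=2.600: state=(5.921)
t=2.700: state=(6.024)
t=2.800: state=(6.120)
t=2.900: state=(6.211)
t=2.940: state=(6.245)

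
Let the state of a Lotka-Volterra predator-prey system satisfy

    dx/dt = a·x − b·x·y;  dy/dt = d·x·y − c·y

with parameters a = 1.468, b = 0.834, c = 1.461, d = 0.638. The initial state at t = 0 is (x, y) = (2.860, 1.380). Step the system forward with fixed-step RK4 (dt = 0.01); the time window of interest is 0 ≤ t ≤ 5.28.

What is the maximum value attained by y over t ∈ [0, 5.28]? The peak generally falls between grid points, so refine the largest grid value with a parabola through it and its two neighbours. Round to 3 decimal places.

max y = 2.403

t=0.000: state=(2.860, 1.380)
step 1 (dt=0.01): k1=(0.907, 0.502), k2=(0.902, 0.507), k3=(0.902, 0.507), k4=(0.898, 0.512); state += dt/6·(k1+2k2+2k3+k4)
t=0.010: state=(2.869, 1.385)
t=0.020: state=(2.878, 1.390)
t=0.030: state=(2.887, 1.395)
continuing one RK4 step at a time; state shown every 20 steps (Δt=0.2):
t=0.200: state=(3.019, 1.500)
t=0.400: state=(3.113, 1.657)
t=0.600: state=(3.119, 1.844)
t=0.800: state=(3.026, 2.039)
t=1.000: state=(2.845, 2.216)
t=1.200: state=(2.606, 2.343)
t=1.400: state=(2.351, 2.400)
t=1.600: state=(2.114, 2.382)
t=1.800: state=(1.917, 2.299)
t=2.000: state=(1.771, 2.171)
t=2.200: state=(1.674, 2.018)
t=2.400: state=(1.625, 1.859)
t=2.600: state=(1.620, 1.706)
t=2.800: state=(1.653, 1.569)
t=3.000: state=(1.724, 1.453)
t=3.200: state=(1.830, 1.360)
t=3.400: state=(1.968, 1.293)
t=3.600: state=(2.135, 1.254)
t=3.800: state=(2.325, 1.244)
t=4.000: state=(2.531, 1.266)
t=4.200: state=(2.737, 1.323)
t=4.400: state=(2.922, 1.418)
t=4.600: state=(3.061, 1.552)
t=4.800: state=(3.126, 1.721)
t=5.000: state=(3.097, 1.913)
t=5.200: state=(2.970, 2.106)
t=5.280: state=(2.896, 2.176)
largest grid value and its neighbours: y(1.440)=2.40268, y(1.450)=2.40275, y(1.460)=2.40264
parabola through these three points peaks at t≈1.449 with y≈2.40275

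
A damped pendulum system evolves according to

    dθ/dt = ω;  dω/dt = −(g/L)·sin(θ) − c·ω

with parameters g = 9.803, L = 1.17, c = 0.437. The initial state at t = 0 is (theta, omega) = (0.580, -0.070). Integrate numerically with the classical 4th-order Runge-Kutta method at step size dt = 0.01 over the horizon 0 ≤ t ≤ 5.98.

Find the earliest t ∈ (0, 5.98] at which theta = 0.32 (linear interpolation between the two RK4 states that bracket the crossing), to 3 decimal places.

t = 0.344

t=0.000: state=(0.580, -0.070)
step 1 (dt=0.01): k1=(-0.070, -4.561), k2=(-0.093, -4.549), k3=(-0.093, -4.548), k4=(-0.115, -4.535); state += dt/6·(k1+2k2+2k3+k4)
t=0.010: state=(0.579, -0.115)
t=0.020: state=(0.578, -0.161)
t=0.030: state=(0.576, -0.206)
continuing one RK4 step at a time; state shown every 20 steps (Δt=0.2):
t=0.200: state=(0.480, -0.893)
t=0.340: state=(0.325, -1.289)
next step: t=0.350: state=(0.312, -1.310) — theta has crossed 0.32
linear interpolation between t=0.340 (0.32508) and t=0.350 (0.31208) → t≈0.344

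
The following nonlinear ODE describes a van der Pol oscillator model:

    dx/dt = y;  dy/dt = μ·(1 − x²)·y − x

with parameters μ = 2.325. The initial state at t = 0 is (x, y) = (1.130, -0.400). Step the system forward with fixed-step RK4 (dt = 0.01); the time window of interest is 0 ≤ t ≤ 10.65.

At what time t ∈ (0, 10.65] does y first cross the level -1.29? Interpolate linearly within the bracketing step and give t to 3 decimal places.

t=0.000: state=(1.130, -0.400)
step 1 (dt=0.01): k1=(-0.400, -0.872), k2=(-0.404, -0.872), k3=(-0.404, -0.872), k4=(-0.409, -0.871); state += dt/6·(k1+2k2+2k3+k4)
t=0.010: state=(1.126, -0.409)
t=0.020: state=(1.122, -0.417)
t=0.030: state=(1.118, -0.426)
continuing one RK4 step at a time; state shown every 50 steps (Δt=0.5):
t=0.500: state=(0.810, -0.933)
t=0.680: state=(0.613, -1.288)
next step: t=0.690: state=(0.600, -1.313) — y has crossed -1.29
linear interpolation between t=0.680 (-1.28750) and t=0.690 (-1.31268) → t≈0.681

t = 0.681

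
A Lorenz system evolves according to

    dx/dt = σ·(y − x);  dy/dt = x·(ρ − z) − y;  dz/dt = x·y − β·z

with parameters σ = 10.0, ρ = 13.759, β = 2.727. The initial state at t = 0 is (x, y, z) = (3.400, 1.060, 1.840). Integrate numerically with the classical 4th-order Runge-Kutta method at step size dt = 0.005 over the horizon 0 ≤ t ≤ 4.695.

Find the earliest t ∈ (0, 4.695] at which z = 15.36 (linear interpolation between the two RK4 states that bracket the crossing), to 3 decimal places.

t = 0.369

t=0.000: state=(3.400, 1.060, 1.840)
step 1 (dt=0.005): k1=(-23.400, 39.465, -1.414), k2=(-21.828, 38.680, -1.136), k3=(-21.887, 38.727, -1.140), k4=(-20.369, 37.985, -0.877); state += dt/6·(k1+2k2+2k3+k4)
t=0.005: state=(3.291, 1.254, 1.834)
t=0.010: state=(3.196, 1.440, 1.831)
t=0.015: state=(3.115, 1.621, 1.830)
continuing one RK4 step at a time; state shown every 40 steps (Δt=0.2):
t=0.200: state=(5.230, 8.116, 3.912)
t=0.365: state=(10.453, 12.252, 15.004)
next step: t=0.370: state=(10.537, 12.114, 15.436) — z has crossed 15.36
linear interpolation between t=0.365 (15.00372) and t=0.370 (15.43564) → t≈0.369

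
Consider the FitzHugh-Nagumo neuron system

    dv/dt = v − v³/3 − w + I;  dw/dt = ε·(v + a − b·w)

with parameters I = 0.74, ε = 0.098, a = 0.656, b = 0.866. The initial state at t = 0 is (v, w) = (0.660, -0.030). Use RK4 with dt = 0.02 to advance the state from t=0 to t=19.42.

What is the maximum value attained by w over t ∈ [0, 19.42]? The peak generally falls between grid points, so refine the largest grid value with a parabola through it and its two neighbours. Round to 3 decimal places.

max w = 1.571

t=0.000: state=(0.660, -0.030)
step 1 (dt=0.02): k1=(1.334, 0.132), k2=(1.340, 0.133), k3=(1.340, 0.133), k4=(1.346, 0.134); state += dt/6·(k1+2k2+2k3+k4)
t=0.020: state=(0.687, -0.027)
t=0.040: state=(0.714, -0.025)
t=0.060: state=(0.741, -0.022)
continuing one RK4 step at a time; state shown every 50 steps (Δt=1):
t=1.000: state=(1.773, 0.157)
t=2.000: state=(1.904, 0.382)
t=3.000: state=(1.837, 0.589)
t=4.000: state=(1.757, 0.771)
t=5.000: state=(1.675, 0.931)
t=6.000: state=(1.592, 1.071)
t=7.000: state=(1.508, 1.191)
t=8.000: state=(1.421, 1.293)
t=9.000: state=(1.330, 1.379)
t=10.000: state=(1.234, 1.449)
t=11.000: state=(1.127, 1.503)
t=12.000: state=(1.004, 1.543)
t=13.000: state=(0.848, 1.566)
t=14.000: state=(0.621, 1.570)
t=15.000: state=(0.204, 1.545)
t=16.000: state=(-0.754, 1.460)
t=17.000: state=(-1.786, 1.275)
t=18.000: state=(-1.890, 1.057)
t=19.000: state=(-1.823, 0.858)
t=19.420: state=(-1.789, 0.781)
largest grid value and its neighbours: w(13.660)=1.57121, w(13.680)=1.57121, w(13.700)=1.57121
parabola through these three points peaks at t≈13.683 with w≈1.57121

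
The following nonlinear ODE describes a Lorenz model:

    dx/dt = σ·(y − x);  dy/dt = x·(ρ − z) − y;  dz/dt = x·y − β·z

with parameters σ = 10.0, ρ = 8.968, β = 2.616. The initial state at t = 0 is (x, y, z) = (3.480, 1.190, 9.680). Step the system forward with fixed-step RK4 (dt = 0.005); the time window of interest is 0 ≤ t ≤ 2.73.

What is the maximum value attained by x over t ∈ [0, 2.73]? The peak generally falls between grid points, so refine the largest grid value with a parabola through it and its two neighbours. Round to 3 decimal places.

max x = 6.620

t=0.000: state=(3.480, 1.190, 9.680)
step 1 (dt=0.005): k1=(-22.900, -3.668, -21.182), k2=(-22.419, -3.437, -21.143), k3=(-22.425, -3.438, -21.140), k4=(-21.951, -3.215, -21.097); state += dt/6·(k1+2k2+2k3+k4)
t=0.005: state=(3.368, 1.173, 9.574)
t=0.010: state=(3.260, 1.158, 9.469)
t=0.015: state=(3.158, 1.145, 9.364)
continuing one RK4 step at a time; state shown every 20 steps (Δt=0.1):
t=0.100: state=(1.987, 1.133, 7.707)
t=0.200: state=(1.522, 1.358, 6.116)
t=0.300: state=(1.547, 1.730, 4.912)
t=0.400: state=(1.857, 2.290, 4.080)
t=0.500: state=(2.418, 3.112, 3.649)
t=0.600: state=(3.257, 4.245, 3.732)
t=0.700: state=(4.377, 5.606, 4.548)
t=0.800: state=(5.614, 6.779, 6.282)
t=0.900: state=(6.500, 6.997, 8.616)
t=1.000: state=(6.472, 5.919, 10.407)
t=1.100: state=(5.542, 4.362, 10.730)
t=1.200: state=(4.363, 3.282, 9.888)
t=1.300: state=(3.493, 2.852, 8.641)
t=1.400: state=(3.076, 2.869, 7.459)
t=1.500: state=(3.044, 3.173, 6.544)
t=1.600: state=(3.307, 3.694, 5.992)
t=1.700: state=(3.797, 4.379, 5.877)
t=1.800: state=(4.437, 5.112, 6.256)
t=1.900: state=(5.086, 5.672, 7.104)
t=2.000: state=(5.530, 5.797, 8.188)
t=2.100: state=(5.577, 5.402, 9.073)
t=2.200: state=(5.221, 4.722, 9.396)
t=2.300: state=(4.670, 4.112, 9.142)
t=2.400: state=(4.175, 3.765, 8.551)
t=2.500: state=(3.876, 3.694, 7.887)
t=2.600: state=(3.806, 3.842, 7.335)
t=2.700: state=(3.935, 4.147, 7.002)
t=2.730: state=(4.005, 4.258, 6.954)
largest grid value and its neighbours: x(0.945)=6.61981, x(0.950)=6.61983, x(0.955)=6.61711
parabola through these three points peaks at t≈0.948 with x≈6.62016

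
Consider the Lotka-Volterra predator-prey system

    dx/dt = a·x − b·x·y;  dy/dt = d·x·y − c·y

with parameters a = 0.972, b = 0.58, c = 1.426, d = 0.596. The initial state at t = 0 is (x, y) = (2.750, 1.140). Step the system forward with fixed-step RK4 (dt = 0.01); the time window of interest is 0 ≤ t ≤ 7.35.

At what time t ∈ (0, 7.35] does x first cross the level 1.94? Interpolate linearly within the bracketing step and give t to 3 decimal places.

t = 2.602

t=0.000: state=(2.750, 1.140)
step 1 (dt=0.01): k1=(0.855, 0.243), k2=(0.854, 0.246), k3=(0.854, 0.246), k4=(0.853, 0.249); state += dt/6·(k1+2k2+2k3+k4)
t=0.010: state=(2.759, 1.142)
t=0.020: state=(2.767, 1.145)
t=0.030: state=(2.776, 1.148)
continuing one RK4 step at a time; state shown every 25 steps (Δt=0.25):
t=0.250: state=(2.956, 1.221)
t=0.500: state=(3.131, 1.346)
t=0.750: state=(3.245, 1.517)
t=1.000: state=(3.272, 1.728)
t=1.250: state=(3.193, 1.961)
t=1.500: state=(3.013, 2.183)
t=1.750: state=(2.763, 2.352)
t=2.000: state=(2.488, 2.435)
t=2.250: state=(2.228, 2.421)
t=2.500: state=(2.012, 2.323)
t=2.600: state=(1.941, 2.266)
next step: t=2.610: state=(1.935, 2.260) — x has crossed 1.94
linear interpolation between t=2.600 (1.94123) and t=2.610 (1.93463) → t≈2.602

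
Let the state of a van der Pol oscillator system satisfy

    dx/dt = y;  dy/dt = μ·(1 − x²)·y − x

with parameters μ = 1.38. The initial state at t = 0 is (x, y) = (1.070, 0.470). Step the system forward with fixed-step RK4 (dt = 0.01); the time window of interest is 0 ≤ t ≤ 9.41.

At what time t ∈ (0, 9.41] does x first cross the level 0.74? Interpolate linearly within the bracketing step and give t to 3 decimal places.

t = 1.282

t=0.000: state=(1.070, 0.470)
step 1 (dt=0.01): k1=(0.470, -1.164), k2=(0.464, -1.168), k3=(0.464, -1.168), k4=(0.458, -1.173); state += dt/6·(k1+2k2+2k3+k4)
t=0.010: state=(1.075, 0.458)
t=0.020: state=(1.079, 0.447)
t=0.030: state=(1.084, 0.435)
continuing one RK4 step at a time; state shown every 50 steps (Δt=0.5):
t=0.500: state=(1.154, -0.126)
t=1.000: state=(0.962, -0.633)
t=1.280: state=(0.742, -0.956)
next step: t=1.290: state=(0.732, -0.969) — x has crossed 0.74
linear interpolation between t=1.280 (0.74203) and t=1.290 (0.73241) → t≈1.282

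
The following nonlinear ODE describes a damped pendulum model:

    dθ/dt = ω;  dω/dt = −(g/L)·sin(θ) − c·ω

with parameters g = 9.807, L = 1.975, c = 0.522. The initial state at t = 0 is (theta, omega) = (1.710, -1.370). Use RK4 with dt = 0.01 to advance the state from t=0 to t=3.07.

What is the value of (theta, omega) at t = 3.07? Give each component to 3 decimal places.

t=0.000: state=(1.710, -1.370)
step 1 (dt=0.01): k1=(-1.370, -4.202), k2=(-1.391, -4.196), k3=(-1.391, -4.196), k4=(-1.412, -4.190); state += dt/6·(k1+2k2+2k3+k4)
t=0.010: state=(1.696, -1.412)
t=0.020: state=(1.682, -1.454)
t=0.030: state=(1.667, -1.495)
continuing one RK4 step at a time; state shown every 10 steps (Δt=0.1):
t=0.100: state=(1.552, -1.783)
t=0.200: state=(1.354, -2.172)
t=0.300: state=(1.119, -2.518)
t=0.400: state=(0.853, -2.792)
t=0.500: state=(0.564, -2.964)
t=0.600: state=(0.265, -3.007)
t=0.700: state=(-0.032, -2.909)
t=0.800: state=(-0.313, -2.677)
t=0.900: state=(-0.564, -2.334)
t=1.000: state=(-0.777, -1.913)
t=1.100: state=(-0.945, -1.448)
t=1.200: state=(-1.066, -0.965)
t=1.300: state=(-1.138, -0.483)
t=1.400: state=(-1.163, -0.016)
t=1.500: state=(-1.142, 0.427)
t=1.600: state=(-1.079, 0.840)
t=1.700: state=(-0.976, 1.212)
t=1.800: state=(-0.838, 1.531)
t=1.900: state=(-0.672, 1.785)
t=2.000: state=(-0.484, 1.958)
t=2.100: state=(-0.283, 2.039)
t=2.200: state=(-0.079, 2.022)
t=2.300: state=(0.118, 1.909)
t=2.400: state=(0.300, 1.711)
t=2.500: state=(0.458, 1.443)
t=2.600: state=(0.587, 1.128)
t=2.700: state=(0.682, 0.782)
t=2.800: state=(0.743, 0.425)
t=2.900: state=(0.768, 0.071)
t=3.000: state=(0.757, -0.268)
t=3.070: state=(0.731, -0.490)

(theta, omega) = (0.731, -0.490)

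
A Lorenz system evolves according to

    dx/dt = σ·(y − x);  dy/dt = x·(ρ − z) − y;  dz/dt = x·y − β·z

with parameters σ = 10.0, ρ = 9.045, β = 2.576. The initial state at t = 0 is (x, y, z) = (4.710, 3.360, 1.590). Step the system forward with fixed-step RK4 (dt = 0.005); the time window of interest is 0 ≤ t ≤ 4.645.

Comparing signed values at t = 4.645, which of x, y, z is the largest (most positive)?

largest component: z

t=0.000: state=(4.710, 3.360, 1.590)
step 1 (dt=0.005): k1=(-13.500, 31.753, 11.730), k2=(-12.369, 31.285, 11.912), k3=(-12.409, 31.305, 11.915), k4=(-11.314, 30.857, 12.095); state += dt/6·(k1+2k2+2k3+k4)
t=0.005: state=(4.648, 3.516, 1.650)
t=0.010: state=(4.597, 3.669, 1.711)
t=0.015: state=(4.555, 3.817, 1.774)
continuing one RK4 step at a time; state shown every 40 steps (Δt=0.2):
t=0.200: state=(6.291, 7.799, 5.919)
t=0.400: state=(7.030, 5.846, 11.851)
t=0.600: state=(3.734, 2.363, 10.184)
t=0.800: state=(2.322, 2.165, 6.999)
t=1.000: state=(2.680, 3.144, 5.176)
t=1.200: state=(4.087, 4.993, 5.281)
t=1.400: state=(5.806, 6.385, 7.881)
t=1.600: state=(5.651, 4.963, 10.109)
t=1.800: state=(4.068, 3.418, 9.051)
t=2.000: state=(3.420, 3.408, 7.276)
t=2.200: state=(3.864, 4.277, 6.502)
t=2.400: state=(4.831, 5.298, 7.228)
t=2.600: state=(5.330, 5.293, 8.710)
t=2.800: state=(4.775, 4.362, 9.029)
t=3.000: state=(4.099, 3.899, 8.159)
t=3.200: state=(4.039, 4.164, 7.380)
t=3.400: state=(4.476, 4.743, 7.387)
t=3.600: state=(4.905, 5.019, 8.073)
t=3.800: state=(4.849, 4.696, 8.576)
t=4.000: state=(4.469, 4.290, 8.360)
t=4.200: state=(4.267, 4.256, 7.863)
t=4.400: state=(4.398, 4.522, 7.657)
t=4.600: state=(4.658, 4.767, 7.891)
t=4.645: state=(4.702, 4.786, 7.978)
compare at T: x=4.702, y=4.786, z=7.978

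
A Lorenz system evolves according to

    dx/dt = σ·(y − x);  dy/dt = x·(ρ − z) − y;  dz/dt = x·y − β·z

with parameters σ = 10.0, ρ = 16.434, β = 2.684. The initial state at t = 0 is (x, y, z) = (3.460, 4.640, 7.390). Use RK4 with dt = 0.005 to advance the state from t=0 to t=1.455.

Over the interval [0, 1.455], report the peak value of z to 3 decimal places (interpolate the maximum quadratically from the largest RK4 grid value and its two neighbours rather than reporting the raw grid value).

t=0.000: state=(3.460, 4.640, 7.390)
step 1 (dt=0.005): k1=(11.800, 26.652, -3.780), k2=(12.171, 26.885, -3.386), k3=(12.168, 26.890, -3.382), k4=(12.536, 27.128, -2.979); state += dt/6·(k1+2k2+2k3+k4)
t=0.005: state=(3.521, 4.774, 7.373)
t=0.010: state=(3.585, 4.911, 7.360)
t=0.015: state=(3.653, 5.051, 7.352)
continuing one RK4 step at a time; state shown every 10 steps (Δt=0.05):
t=0.050: state=(4.227, 6.102, 7.426)
t=0.100: state=(5.325, 7.830, 8.053)
t=0.150: state=(6.709, 9.700, 9.523)
t=0.200: state=(8.247, 11.303, 12.042)
t=0.250: state=(9.626, 11.922, 15.466)
t=0.300: state=(10.372, 10.915, 18.970)
t=0.350: state=(10.093, 8.446, 21.293)
t=0.400: state=(8.830, 5.604, 21.736)
t=0.450: state=(7.068, 3.438, 20.663)
t=0.500: state=(5.356, 2.246, 18.871)
t=0.550: state=(4.018, 1.796, 16.930)
t=0.600: state=(3.130, 1.778, 15.095)
t=0.650: state=(2.638, 1.992, 13.449)
t=0.700: state=(2.457, 2.353, 12.015)
t=0.750: state=(2.516, 2.846, 10.806)
t=0.800: state=(2.779, 3.496, 9.839)
t=0.850: state=(3.234, 4.343, 9.153)
t=0.900: state=(3.894, 5.428, 8.818)
t=0.950: state=(4.774, 6.762, 8.947)
t=1.000: state=(5.877, 8.286, 9.705)
t=1.050: state=(7.150, 9.784, 11.259)
t=1.100: state=(8.433, 10.830, 13.646)
t=1.150: state=(9.427, 10.879, 16.537)
t=1.200: state=(9.776, 9.646, 19.143)
t=1.250: state=(9.286, 7.510, 20.602)
t=1.300: state=(8.108, 5.316, 20.621)
t=1.350: state=(6.643, 3.712, 19.569)
t=1.400: state=(5.282, 2.837, 18.006)
t=1.450: state=(4.238, 2.524, 16.328)
t=1.455: state=(4.154, 2.515, 16.163)
largest grid value and its neighbours: z(0.380)=21.78121, z(0.385)=21.79587, z(0.390)=21.79280
parabola through these three points peaks at t≈0.387 with z≈21.79682

max z = 21.797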